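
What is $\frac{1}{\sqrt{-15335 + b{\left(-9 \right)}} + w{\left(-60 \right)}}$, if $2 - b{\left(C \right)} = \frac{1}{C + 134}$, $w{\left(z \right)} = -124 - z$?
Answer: $- \frac{4000}{1214313} - \frac{5 i \sqrt{9583130}}{2428626} \approx -0.003294 - 0.0063733 i$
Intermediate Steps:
$b{\left(C \right)} = 2 - \frac{1}{134 + C}$ ($b{\left(C \right)} = 2 - \frac{1}{C + 134} = 2 - \frac{1}{134 + C}$)
$\frac{1}{\sqrt{-15335 + b{\left(-9 \right)}} + w{\left(-60 \right)}} = \frac{1}{\sqrt{-15335 + \frac{267 + 2 \left(-9\right)}{134 - 9}} - 64} = \frac{1}{\sqrt{-15335 + \frac{267 - 18}{125}} + \left(-124 + 60\right)} = \frac{1}{\sqrt{-15335 + \frac{1}{125} \cdot 249} - 64} = \frac{1}{\sqrt{-15335 + \frac{249}{125}} - 64} = \frac{1}{\sqrt{- \frac{1916626}{125}} - 64} = \frac{1}{\frac{i \sqrt{9583130}}{25} - 64} = \frac{1}{-64 + \frac{i \sqrt{9583130}}{25}}$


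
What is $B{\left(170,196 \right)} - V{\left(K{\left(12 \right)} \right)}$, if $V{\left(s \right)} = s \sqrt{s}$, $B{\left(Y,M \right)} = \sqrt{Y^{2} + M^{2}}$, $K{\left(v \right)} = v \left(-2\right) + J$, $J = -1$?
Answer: $2 \sqrt{16829} + 125 i \approx 259.45 + 125.0 i$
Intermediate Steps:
$K{\left(v \right)} = -1 - 2 v$ ($K{\left(v \right)} = v \left(-2\right) - 1 = - 2 v - 1 = -1 - 2 v$)
$B{\left(Y,M \right)} = \sqrt{M^{2} + Y^{2}}$
$V{\left(s \right)} = s^{\frac{3}{2}}$
$B{\left(170,196 \right)} - V{\left(K{\left(12 \right)} \right)} = \sqrt{196^{2} + 170^{2}} - \left(-1 - 24\right)^{\frac{3}{2}} = \sqrt{38416 + 28900} - \left(-1 - 24\right)^{\frac{3}{2}} = \sqrt{67316} - \left(-25\right)^{\frac{3}{2}} = 2 \sqrt{16829} - - 125 i = 2 \sqrt{16829} + 125 i$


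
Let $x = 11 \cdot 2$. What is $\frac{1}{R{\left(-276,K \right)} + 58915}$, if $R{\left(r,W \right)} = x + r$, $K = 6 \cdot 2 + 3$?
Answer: $\frac{1}{58661} \approx 1.7047 \cdot 10^{-5}$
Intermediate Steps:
$x = 22$
$K = 15$ ($K = 12 + 3 = 15$)
$R{\left(r,W \right)} = 22 + r$
$\frac{1}{R{\left(-276,K \right)} + 58915} = \frac{1}{\left(22 - 276\right) + 58915} = \frac{1}{-254 + 58915} = \frac{1}{58661}$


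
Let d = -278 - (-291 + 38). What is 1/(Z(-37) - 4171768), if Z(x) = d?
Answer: -1/4171793 ≈ -2.3971e-7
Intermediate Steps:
d = -25 (d = -278 - 1*(-253) = -278 + 253 = -25)
Z(x) = -25
1/(Z(-37) - 4171768) = 1/(-25 - 4171768) = 1/(-4171793) = -1/4171793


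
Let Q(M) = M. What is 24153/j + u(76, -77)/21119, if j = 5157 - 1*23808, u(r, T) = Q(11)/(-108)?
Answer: -18363207839/14180056884 ≈ -1.2950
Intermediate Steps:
u(r, T) = -11/108 (u(r, T) = 11/(-108) = 11*(-1/108) = -11/108)
j = -18651 (j = 5157 - 23808 = -18651)
24153/j + u(76, -77)/21119 = 24153/(-18651) - 11/108/21119 = 24153*(-1/18651) - 11/108*1/21119 = -8051/6217 - 11/2280852 = -18363207839/14180056884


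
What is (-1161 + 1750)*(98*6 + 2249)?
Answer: 1670993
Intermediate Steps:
(-1161 + 1750)*(98*6 + 2249) = 589*(588 + 2249) = 589*2837 = 1670993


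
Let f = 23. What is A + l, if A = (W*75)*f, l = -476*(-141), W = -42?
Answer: -5334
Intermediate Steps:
l = 67116
A = -72450 (A = -42*75*23 = -3150*23 = -72450)
A + l = -72450 + 67116 = -5334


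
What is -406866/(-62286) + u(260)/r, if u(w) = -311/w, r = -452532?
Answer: 7978531566011/1221411019920 ≈ 6.5322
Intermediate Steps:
-406866/(-62286) + u(260)/r = -406866/(-62286) - 311/260/(-452532) = -406866*(-1/62286) - 311*1/260*(-1/452532) = 67811/10381 - 311/260*(-1/452532) = 67811/10381 + 311/117658320 = 7978531566011/1221411019920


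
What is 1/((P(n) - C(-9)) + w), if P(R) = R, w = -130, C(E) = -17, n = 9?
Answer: -1/104 ≈ -0.0096154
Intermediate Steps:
1/((P(n) - C(-9)) + w) = 1/((9 - 1*(-17)) - 130) = 1/((9 + 17) - 130) = 1/(26 - 130) = 1/(-104) = -1/104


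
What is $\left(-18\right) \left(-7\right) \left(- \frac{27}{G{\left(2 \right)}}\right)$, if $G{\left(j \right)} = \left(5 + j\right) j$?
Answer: $-243$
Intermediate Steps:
$G{\left(j \right)} = j \left(5 + j\right)$
$\left(-18\right) \left(-7\right) \left(- \frac{27}{G{\left(2 \right)}}\right) = \left(-18\right) \left(-7\right) \left(- \frac{27}{2 \left(5 + 2\right)}\right) = 126 \left(- \frac{27}{2 \cdot 7}\right) = 126 \left(- \frac{27}{14}\right) = -243$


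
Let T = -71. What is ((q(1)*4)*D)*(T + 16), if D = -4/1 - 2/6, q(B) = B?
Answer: 2860/3 ≈ 953.33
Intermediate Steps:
D = -13/3 (D = -4*1 - 2*⅙ = -4 - ⅓ = -13/3 ≈ -4.3333)
((q(1)*4)*D)*(T + 16) = ((1*4)*(-13/3))*(-71 + 16) = (4*(-13/3))*(-55) = -52/3*(-55) = 2860/3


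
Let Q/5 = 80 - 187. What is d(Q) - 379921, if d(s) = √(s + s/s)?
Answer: -379921 + I*√534 ≈ -3.7992e+5 + 23.108*I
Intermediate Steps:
Q = -535 (Q = 5*(80 - 187) = 5*(-107) = -535)
d(s) = √(1 + s) (d(s) = √(s + 1) = √(1 + s))
d(Q) - 379921 = √(1 - 535) - 379921 = √(-534) - 379921 = I*√534 - 379921 = -379921 + I*√534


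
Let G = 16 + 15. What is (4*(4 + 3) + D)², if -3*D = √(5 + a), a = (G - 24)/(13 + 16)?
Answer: 204776/261 - 112*√1102/87 ≈ 741.85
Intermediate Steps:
G = 31
a = 7/29 (a = (31 - 24)/(13 + 16) = 7/29 ≈ 0.24138)
D = -2*√1102/87 (D = -√(5 + 7/29)/3 = -2*√1102/87 ≈ -0.76313)
(4*(4 + 3) + D)² = (4*(4 + 3) - 2*√1102/87)² = (4*7 - 2*√1102/87)² = (28 - 2*√1102/87)²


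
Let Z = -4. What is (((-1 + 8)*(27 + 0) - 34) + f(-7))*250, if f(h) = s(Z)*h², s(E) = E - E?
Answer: 38750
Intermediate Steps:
s(E) = 0
f(h) = 0 (f(h) = 0*h² = 0)
(((-1 + 8)*(27 + 0) - 34) + f(-7))*250 = (((-1 + 8)*(27 + 0) - 34) + 0)*250 = ((7*27 - 34) + 0)*250 = ((189 - 34) + 0)*250 = (155 + 0)*250 = 155*250 = 38750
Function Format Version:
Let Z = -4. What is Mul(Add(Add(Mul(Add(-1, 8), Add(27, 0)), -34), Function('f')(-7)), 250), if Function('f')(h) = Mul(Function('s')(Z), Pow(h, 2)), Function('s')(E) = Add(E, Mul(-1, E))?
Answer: 38750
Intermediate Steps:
Function('s')(E) = 0
Function('f')(h) = 0 (Function('f')(h) = Mul(0, Pow(h, 2)) = 0)
Mul(Add(Add(Mul(Add(-1, 8), Add(27, 0)), -34), Function('f')(-7)), 250) = Mul(Add(Add(Mul(Add(-1, 8), Add(27, 0)), -34), 0), 250) = Mul(Add(Add(Mul(7, 27), -34), 0), 250) = Mul(Add(Add(189, -34), 0), 250) = Mul(Add(155, 0), 250) = Mul(155, 250) = 38750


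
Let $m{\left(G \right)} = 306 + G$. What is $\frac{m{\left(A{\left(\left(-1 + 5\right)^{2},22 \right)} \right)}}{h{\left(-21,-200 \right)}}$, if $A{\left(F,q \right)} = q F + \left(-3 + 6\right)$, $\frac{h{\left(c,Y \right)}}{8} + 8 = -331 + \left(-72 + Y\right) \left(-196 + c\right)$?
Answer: $\frac{661}{469480} \approx 0.0014079$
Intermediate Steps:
$h{\left(c,Y \right)} = -2712 + 8 \left(-196 + c\right) \left(-72 + Y\right)$ ($h{\left(c,Y \right)} = -64 + 8 \left(-331 + \left(-72 + Y\right) \left(-196 + c\right)\right) = -64 + 8 \left(-331 + \left(-196 + c\right) \left(-72 + Y\right)\right) = -64 + \left(-2648 + 8 \left(-196 + c\right) \left(-72 + Y\right)\right) = -2712 + 8 \left(-196 + c\right) \left(-72 + Y\right)$)
$A{\left(F,q \right)} = 3 + F q$ ($A{\left(F,q \right)} = F q + 3 = 3 + F q$)
$\frac{m{\left(A{\left(\left(-1 + 5\right)^{2},22 \right)} \right)}}{h{\left(-21,-200 \right)}} = \frac{306 + \left(3 + \left(-1 + 5\right)^{2} \cdot 22\right)}{110184 - -313600 - -12096 + 8 \left(-200\right) \left(-21\right)} = \frac{306 + \left(3 + 4^{2} \cdot 22\right)}{110184 + 313600 + 12096 + 33600} = \frac{306 + \left(3 + 16 \cdot 22\right)}{469480} = \left(306 + \left(3 + 352\right)\right) \frac{1}{469480} = \left(306 + 355\right) \frac{1}{469480} = 661 \cdot \frac{1}{469480} = \frac{661}{469480}$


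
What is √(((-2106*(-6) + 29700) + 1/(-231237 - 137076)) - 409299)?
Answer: 2*I*√12445042448937615/368313 ≈ 605.77*I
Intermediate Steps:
√(((-2106*(-6) + 29700) + 1/(-231237 - 137076)) - 409299) = √(((12636 + 29700) + 1/(-368313)) - 409299) = √((42336 - 1/368313) - 409299) = √(15592899167/368313 - 409299) = √(-135157243420/368313) = 2*I*√12445042448937615/368313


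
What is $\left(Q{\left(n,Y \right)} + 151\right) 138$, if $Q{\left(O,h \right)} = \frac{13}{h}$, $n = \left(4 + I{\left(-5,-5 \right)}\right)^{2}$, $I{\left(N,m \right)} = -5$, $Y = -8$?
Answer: $\frac{82455}{4} \approx 20614.0$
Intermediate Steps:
$n = 1$ ($n = \left(4 - 5\right)^{2} = \left(-1\right)^{2} = 1$)
$\left(Q{\left(n,Y \right)} + 151\right) 138 = \left(\frac{13}{-8} + 151\right) 138 = \left(13 \left(- \frac{1}{8}\right) + 151\right) 138 = \left(- \frac{13}{8} + 151\right) 138 = \frac{1195}{8} \cdot 138 = \frac{82455}{4}$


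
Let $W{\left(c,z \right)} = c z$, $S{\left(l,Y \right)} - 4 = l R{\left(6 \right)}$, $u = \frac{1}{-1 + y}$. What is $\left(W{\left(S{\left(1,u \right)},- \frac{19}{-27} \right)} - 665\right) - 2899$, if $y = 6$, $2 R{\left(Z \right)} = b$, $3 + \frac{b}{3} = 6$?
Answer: $- \frac{192133}{54} \approx -3558.0$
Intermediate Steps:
$b = 9$ ($b = -9 + 3 \cdot 6 = -9 + 18 = 9$)
$R{\left(Z \right)} = \frac{9}{2}$ ($R{\left(Z \right)} = \frac{1}{2} \cdot 9 = \frac{9}{2}$)
$u = \frac{1}{5}$ ($u = \frac{1}{-1 + 6} = \frac{1}{5} \approx 0.2$)
$S{\left(l,Y \right)} = 4 + \frac{9 l}{2}$ ($S{\left(l,Y \right)} = 4 + l \frac{9}{2} = 4 + \frac{9 l}{2}$)
$\left(W{\left(S{\left(1,u \right)},- \frac{19}{-27} \right)} - 665\right) - 2899 = \left(\left(4 + \frac{9}{2} \cdot 1\right) \left(- \frac{19}{-27}\right) - 665\right) - 2899 = \left(\left(4 + \frac{9}{2}\right) \left(\left(-19\right) \left(- \frac{1}{27}\right)\right) - 665\right) - 2899 = \left(\frac{17}{2} \cdot \frac{19}{27} - 665\right) - 2899 = \left(\frac{323}{54} - 665\right) - 2899 = - \frac{35587}{54} - 2899 = - \frac{192133}{54}$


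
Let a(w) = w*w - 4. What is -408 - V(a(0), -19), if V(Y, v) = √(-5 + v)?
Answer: -408 - 2*I*√6 ≈ -408.0 - 4.899*I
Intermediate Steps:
a(w) = -4 + w² (a(w) = w² - 4 = -4 + w²)
-408 - V(a(0), -19) = -408 - √(-5 - 19) = -408 - √(-24) = -408 - 2*I*√6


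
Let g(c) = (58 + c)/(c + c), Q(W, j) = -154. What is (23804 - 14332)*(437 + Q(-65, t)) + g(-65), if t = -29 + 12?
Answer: 348474887/130 ≈ 2.6806e+6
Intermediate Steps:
t = -17
g(c) = (58 + c)/(2*c) (g(c) = (58 + c)/((2*c)) = (58 + c)*(1/(2*c)) = (58 + c)/(2*c))
(23804 - 14332)*(437 + Q(-65, t)) + g(-65) = (23804 - 14332)*(437 - 154) + (½)*(58 - 65)/(-65) = 9472*283 + (½)*(-1/65)*(-7) = 2680576 + 7/130 = 348474887/130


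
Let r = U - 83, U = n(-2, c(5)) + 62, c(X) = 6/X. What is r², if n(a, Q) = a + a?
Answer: 625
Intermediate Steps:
n(a, Q) = 2*a
U = 58 (U = 2*(-2) + 62 = -4 + 62 = 58)
r = -25 (r = 58 - 83 = -25)
r² = (-25)² = 625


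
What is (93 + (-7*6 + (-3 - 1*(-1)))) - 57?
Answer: -8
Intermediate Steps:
(93 + (-7*6 + (-3 - 1*(-1)))) - 57 = (93 + (-42 + (-3 + 1))) - 57 = (93 + (-42 - 2)) - 57 = (93 - 44) - 57 = 49 - 57 = -8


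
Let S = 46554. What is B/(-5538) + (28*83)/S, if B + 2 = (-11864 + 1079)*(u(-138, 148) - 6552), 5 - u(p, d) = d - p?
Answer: -190596282775/14323114 ≈ -13307.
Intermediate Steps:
u(p, d) = 5 + p - d (u(p, d) = 5 - (d - p) = 5 + (p - d) = 5 + p - d)
B = 73693903 (B = -2 + (-11864 + 1079)*((5 - 138 - 1*148) - 6552) = -2 - 10785*((5 - 138 - 148) - 6552) = -2 - 10785*(-281 - 6552) = -2 - 10785*(-6833) = -2 + 73693905 = 73693903)
B/(-5538) + (28*83)/S = 73693903/(-5538) + (28*83)/46554 = 73693903*(-1/5538) + 2324*(1/46554) = -73693903/5538 + 1162/23277 = -190596282775/14323114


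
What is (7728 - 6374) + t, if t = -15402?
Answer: -14048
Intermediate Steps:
(7728 - 6374) + t = (7728 - 6374) - 15402 = 1354 - 15402 = -14048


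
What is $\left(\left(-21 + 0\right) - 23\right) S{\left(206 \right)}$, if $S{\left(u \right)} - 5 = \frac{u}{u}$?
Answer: $-264$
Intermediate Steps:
$S{\left(u \right)} = 6$ ($S{\left(u \right)} = 5 + \frac{u}{u} = 5 + 1 = 6$)
$\left(\left(-21 + 0\right) - 23\right) S{\left(206 \right)} = \left(\left(-21 + 0\right) - 23\right) 6 = \left(-21 - 23\right) 6 = \left(-44\right) 6 = -264$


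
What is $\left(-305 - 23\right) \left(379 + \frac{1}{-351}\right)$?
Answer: $- \frac{43633184}{351} \approx -1.2431 \cdot 10^{5}$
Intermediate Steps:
$\left(-305 - 23\right) \left(379 + \frac{1}{-351}\right) = - 328 \left(379 - \frac{1}{351}\right) = \left(-328\right) \frac{133028}{351} = - \frac{43633184}{351}$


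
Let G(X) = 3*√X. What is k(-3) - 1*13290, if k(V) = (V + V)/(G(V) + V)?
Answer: -26579/2 + I*√3/2 ≈ -13290.0 + 0.86602*I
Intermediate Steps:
k(V) = 2*V/(V + 3*√V) (k(V) = (V + V)/(3*√V + V) = (2*V)/(V + 3*√V) = 2*V/(V + 3*√V))
k(-3) - 1*13290 = 2*(-3)/(-3 + 3*√(-3)) - 1*13290 = 2*(-3)/(-3 + 3*(I*√3)) - 13290 = 2*(-3)/(-3 + 3*I*√3) - 13290 = -6/(-3 + 3*I*√3) - 13290 = -13290 - 6/(-3 + 3*I*√3)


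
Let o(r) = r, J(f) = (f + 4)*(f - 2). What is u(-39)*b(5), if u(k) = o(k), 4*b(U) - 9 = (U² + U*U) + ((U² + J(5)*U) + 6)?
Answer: -8775/4 ≈ -2193.8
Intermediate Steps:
J(f) = (-2 + f)*(4 + f) (J(f) = (4 + f)*(-2 + f) = (-2 + f)*(4 + f))
b(U) = 15/4 + 3*U²/4 + 27*U/4 (b(U) = 9/4 + ((U² + U*U) + ((U² + (-8 + 5² + 2*5)*U) + 6))/4 = 9/4 + ((U² + U²) + ((U² + (-8 + 25 + 10)*U) + 6))/4 = 9/4 + (2*U² + ((U² + 27*U) + 6))/4 = 9/4 + (2*U² + (6 + U² + 27*U))/4 = 9/4 + (6 + 3*U² + 27*U)/4 = 9/4 + (3/2 + 3*U²/4 + 27*U/4) = 15/4 + 3*U²/4 + 27*U/4)
u(k) = k
u(-39)*b(5) = -39*(15/4 + (¾)*5² + (27/4)*5) = -39*(15/4 + (¾)*25 + 135/4) = -39*(15/4 + 75/4 + 135/4) = -39*225/4 = -8775/4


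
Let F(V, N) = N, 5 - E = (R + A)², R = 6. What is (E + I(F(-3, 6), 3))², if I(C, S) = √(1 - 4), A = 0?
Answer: (-31 + I*√3)² ≈ 958.0 - 107.39*I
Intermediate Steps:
E = -31 (E = 5 - (6 + 0)² = 5 - 1*6² = 5 - 1*36 = 5 - 36 = -31)
I(C, S) = I*√3 (I(C, S) = √(-3) = I*√3)
(E + I(F(-3, 6), 3))² = (-31 + I*√3)²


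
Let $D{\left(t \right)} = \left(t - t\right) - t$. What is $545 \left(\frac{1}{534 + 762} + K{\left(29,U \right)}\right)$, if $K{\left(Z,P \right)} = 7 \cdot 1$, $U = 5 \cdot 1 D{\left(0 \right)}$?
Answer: $\frac{4944785}{1296} \approx 3815.4$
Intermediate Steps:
$D{\left(t \right)} = - t$ ($D{\left(t \right)} = 0 - t = - t$)
$U = 0$ ($U = 5 \cdot 1 \left(\left(-1\right) 0\right) = 5 \cdot 0 = 0$)
$K{\left(Z,P \right)} = 7$
$545 \left(\frac{1}{534 + 762} + K{\left(29,U \right)}\right) = 545 \left(\frac{1}{534 + 762} + 7\right) = 545 \left(\frac{1}{1296} + 7\right) = 545 \cdot \frac{9073}{1296} = \frac{4944785}{1296}$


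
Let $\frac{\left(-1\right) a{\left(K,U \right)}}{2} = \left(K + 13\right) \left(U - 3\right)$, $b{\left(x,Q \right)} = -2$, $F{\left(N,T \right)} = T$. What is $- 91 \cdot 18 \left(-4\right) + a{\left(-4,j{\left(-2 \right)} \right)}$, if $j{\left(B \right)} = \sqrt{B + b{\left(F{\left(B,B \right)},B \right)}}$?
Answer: $6606 - 36 i \approx 6606.0 - 36.0 i$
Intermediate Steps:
$j{\left(B \right)} = \sqrt{-2 + B}$ ($j{\left(B \right)} = \sqrt{B - 2} = \sqrt{-2 + B}$)
$a{\left(K,U \right)} = - 2 \left(-3 + U\right) \left(13 + K\right)$ ($a{\left(K,U \right)} = - 2 \left(K + 13\right) \left(U - 3\right) = - 2 \left(13 + K\right) \left(-3 + U\right) = - 2 \left(-3 + U\right) \left(13 + K\right)$)
$- 91 \cdot 18 \left(-4\right) + a{\left(-4,j{\left(-2 \right)} \right)} = - 91 \cdot 18 \left(-4\right) + \left(78 - 26 \sqrt{-2 - 2} + 6 \left(-4\right) - - 8 \sqrt{-2 - 2}\right) = \left(-91\right) \left(-72\right) - \left(-54 + 36 i\right) = 6552 - \left(-54 + 18 \cdot 2 i\right) = 6552 + \left(78 - 52 i - 24 + 16 i\right) = 6552 + \left(54 - 36 i\right) = 6606 - 36 i$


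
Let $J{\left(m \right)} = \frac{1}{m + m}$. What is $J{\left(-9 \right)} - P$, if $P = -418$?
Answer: $\frac{7523}{18} \approx 417.94$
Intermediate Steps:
$J{\left(m \right)} = \frac{1}{2 m}$
$J{\left(-9 \right)} - P = \frac{1}{2 \left(-9\right)} - -418 = \frac{1}{2} \left(- \frac{1}{9}\right) + 418 = - \frac{1}{18} + 418 = \frac{7523}{18}$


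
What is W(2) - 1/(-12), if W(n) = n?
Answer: 25/12 ≈ 2.0833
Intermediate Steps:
W(2) - 1/(-12) = 2 - 1/(-12) = 2 - 1*(-1/12) = 2 + 1/12 = 25/12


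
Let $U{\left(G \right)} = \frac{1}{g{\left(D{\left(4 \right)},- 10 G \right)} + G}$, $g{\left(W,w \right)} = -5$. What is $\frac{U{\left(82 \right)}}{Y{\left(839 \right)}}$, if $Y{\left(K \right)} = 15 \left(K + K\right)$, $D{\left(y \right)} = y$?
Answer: $\frac{1}{1938090} \approx 5.1597 \cdot 10^{-7}$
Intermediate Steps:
$U{\left(G \right)} = \frac{1}{-5 + G}$
$Y{\left(K \right)} = 30 K$ ($Y{\left(K \right)} = 15 \cdot 2 K = 30 K$)
$\frac{U{\left(82 \right)}}{Y{\left(839 \right)}} = \frac{1}{\left(-5 + 82\right) 30 \cdot 839} = \frac{1}{77 \cdot 25170} = \frac{1}{77} \cdot \frac{1}{25170} = \frac{1}{1938090}$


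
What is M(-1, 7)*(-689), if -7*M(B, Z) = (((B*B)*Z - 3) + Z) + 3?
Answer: 1378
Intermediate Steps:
M(B, Z) = -Z/7 - Z*B**2/7 (M(B, Z) = -((((B*B)*Z - 3) + Z) + 3)/7 = -(((B**2*Z - 3) + Z) + 3)/7 = -(((Z*B**2 - 3) + Z) + 3)/7 = -(((-3 + Z*B**2) + Z) + 3)/7 = -((-3 + Z + Z*B**2) + 3)/7 = -(Z + Z*B**2)/7 = -Z/7 - Z*B**2/7)
M(-1, 7)*(-689) = -1/7*7*(1 + (-1)**2)*(-689) = -1/7*7*(1 + 1)*(-689) = -1/7*7*2*(-689) = -2*(-689) = 1378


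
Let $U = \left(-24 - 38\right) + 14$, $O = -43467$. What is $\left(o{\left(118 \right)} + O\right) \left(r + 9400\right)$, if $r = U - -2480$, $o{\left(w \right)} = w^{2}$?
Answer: $-349552776$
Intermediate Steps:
$U = -48$ ($U = -62 + 14 = -48$)
$r = 2432$ ($r = -48 - -2480 = -48 + 2480 = 2432$)
$\left(o{\left(118 \right)} + O\right) \left(r + 9400\right) = \left(118^{2} - 43467\right) \left(2432 + 9400\right) = \left(13924 - 43467\right) 11832 = \left(-29543\right) 11832 = -349552776$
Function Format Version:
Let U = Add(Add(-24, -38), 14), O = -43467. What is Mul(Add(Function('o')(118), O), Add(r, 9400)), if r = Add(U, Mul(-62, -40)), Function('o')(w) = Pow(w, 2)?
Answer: -349552776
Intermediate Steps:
U = -48 (U = Add(-62, 14) = -48)
r = 2432 (r = Add(-48, Mul(-62, -40)) = Add(-48, 2480) = 2432)
Mul(Add(Function('o')(118), O), Add(r, 9400)) = Mul(Add(Pow(118, 2), -43467), Add(2432, 9400)) = Mul(Add(13924, -43467), 11832) = Mul(-29543, 11832) = -349552776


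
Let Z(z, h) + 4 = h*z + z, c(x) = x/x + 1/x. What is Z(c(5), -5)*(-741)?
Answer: 32604/5 ≈ 6520.8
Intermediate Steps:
c(x) = 1 + 1/x
Z(z, h) = -4 + z + h*z (Z(z, h) = -4 + (h*z + z) = -4 + (z + h*z) = -4 + z + h*z)
Z(c(5), -5)*(-741) = (-4 + (1 + 5)/5 - 5*(1 + 5)/5)*(-741) = (-4 + (⅕)*6 - 6)*(-741) = (-4 + 6/5 - 5*6/5)*(-741) = (-4 + 6/5 - 6)*(-741) = -44/5*(-741) = 32604/5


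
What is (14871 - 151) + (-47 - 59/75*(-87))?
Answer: 368536/25 ≈ 14741.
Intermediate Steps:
(14871 - 151) + (-47 - 59/75*(-87)) = 14720 + (-47 - 59*1/75*(-87)) = 14720 + (-47 - 59/75*(-87)) = 14720 + (-47 + 1711/25) = 14720 + 536/25 = 368536/25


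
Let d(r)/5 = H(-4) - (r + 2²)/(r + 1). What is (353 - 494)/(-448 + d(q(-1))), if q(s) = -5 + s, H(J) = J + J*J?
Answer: 47/130 ≈ 0.36154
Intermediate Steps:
H(J) = J + J²
d(r) = 60 - 5*(4 + r)/(1 + r) (d(r) = 5*(-4*(1 - 4) - (r + 2²)/(r + 1)) = 5*(-4*(-3) - (r + 4)/(1 + r)) = 5*(12 - (4 + r)/(1 + r)) = 60 - 5*(4 + r)/(1 + r))
(353 - 494)/(-448 + d(q(-1))) = (353 - 494)/(-448 + 5*(8 + 11*(-5 - 1))/(1 + (-5 - 1))) = -141/(-448 + 5*(8 + 11*(-6))/(1 - 6)) = -141/(-448 + 5*(8 - 66)/(-5)) = -141/(-448 + 5*(-⅕)*(-58)) = -141/(-448 + 58) = -141/(-390) = -141*(-1/390) = 47/130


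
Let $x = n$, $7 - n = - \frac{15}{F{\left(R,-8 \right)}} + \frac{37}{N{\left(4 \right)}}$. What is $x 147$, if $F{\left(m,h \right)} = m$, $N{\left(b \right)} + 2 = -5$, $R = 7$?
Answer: $2121$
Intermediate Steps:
$N{\left(b \right)} = -7$ ($N{\left(b \right)} = -2 - 5 = -7$)
$n = \frac{101}{7}$ ($n = 7 - \left(- \frac{15}{7} + \frac{37}{-7}\right) = 7 - \left(\left(-15\right) \frac{1}{7} + 37 \left(- \frac{1}{7}\right)\right) = 7 - \left(- \frac{15}{7} - \frac{37}{7}\right) = 7 - - \frac{52}{7} = 7 + \frac{52}{7} = \frac{101}{7} \approx 14.429$)
$x = \frac{101}{7} \approx 14.429$
$x 147 = \frac{101}{7} \cdot 147 = 2121$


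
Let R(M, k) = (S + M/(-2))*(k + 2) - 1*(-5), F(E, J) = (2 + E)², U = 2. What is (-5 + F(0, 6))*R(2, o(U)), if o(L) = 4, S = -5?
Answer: 31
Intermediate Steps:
R(M, k) = 5 + (-5 - M/2)*(2 + k) (R(M, k) = (-5 + M/(-2))*(k + 2) - 1*(-5) = (-5 + M*(-½))*(2 + k) + 5 = (-5 - M/2)*(2 + k) + 5 = 5 + (-5 - M/2)*(2 + k))
(-5 + F(0, 6))*R(2, o(U)) = (-5 + (2 + 0)²)*(-5 - 1*2 - 5*4 - ½*2*4) = (-5 + 2²)*(-5 - 2 - 20 - 4) = (-5 + 4)*(-31) = -1*(-31) = 31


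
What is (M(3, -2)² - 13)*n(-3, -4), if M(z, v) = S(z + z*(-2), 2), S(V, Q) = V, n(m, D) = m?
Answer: 12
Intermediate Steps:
M(z, v) = -z (M(z, v) = z + z*(-2) = z - 2*z = -z)
(M(3, -2)² - 13)*n(-3, -4) = ((-1*3)² - 13)*(-3) = ((-3)² - 13)*(-3) = (9 - 13)*(-3) = -4*(-3) = 12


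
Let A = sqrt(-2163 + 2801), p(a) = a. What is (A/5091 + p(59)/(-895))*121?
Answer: -7139/895 + 121*sqrt(638)/5091 ≈ -7.3762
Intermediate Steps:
A = sqrt(638) ≈ 25.259
(A/5091 + p(59)/(-895))*121 = (sqrt(638)/5091 + 59/(-895))*121 = (sqrt(638)*(1/5091) + 59*(-1/895))*121 = (sqrt(638)/5091 - 59/895)*121 = (-59/895 + sqrt(638)/5091)*121 = -7139/895 + 121*sqrt(638)/5091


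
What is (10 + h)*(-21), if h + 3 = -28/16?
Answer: -441/4 ≈ -110.25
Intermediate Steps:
h = -19/4 (h = -3 - 28/16 = -3 - 28*1/16 = -3 - 7/4 = -19/4 ≈ -4.7500)
(10 + h)*(-21) = (10 - 19/4)*(-21) = (21/4)*(-21) = -441/4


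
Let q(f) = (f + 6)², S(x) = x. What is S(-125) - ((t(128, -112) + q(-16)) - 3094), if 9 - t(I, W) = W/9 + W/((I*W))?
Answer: 3280393/1152 ≈ 2847.6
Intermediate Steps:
q(f) = (6 + f)²
t(I, W) = 9 - 1/I - W/9 (t(I, W) = 9 - (W/9 + W/((I*W))) = 9 - (W*(⅑) + W*(1/(I*W))) = 9 - (W/9 + 1/I) = 9 - (1/I + W/9) = 9 + (-1/I - W/9) = 9 - 1/I - W/9)
S(-125) - ((t(128, -112) + q(-16)) - 3094) = -125 - (((9 - 1/128 - ⅑*(-112)) + (6 - 16)²) - 3094) = -125 - (((9 - 1*1/128 + 112/9) + (-10)²) - 3094) = -125 - (((9 - 1/128 + 112/9) + 100) - 3094) = -125 - ((24695/1152 + 100) - 3094) = -125 - (139895/1152 - 3094) = -125 - 1*(-3424393/1152) = -125 + 3424393/1152 = 3280393/1152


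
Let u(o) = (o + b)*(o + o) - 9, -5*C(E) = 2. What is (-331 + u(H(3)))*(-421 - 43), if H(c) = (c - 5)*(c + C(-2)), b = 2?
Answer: 3557952/25 ≈ 1.4232e+5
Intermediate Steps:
C(E) = -⅖ (C(E) = -⅕*2 = -⅖)
H(c) = (-5 + c)*(-⅖ + c) (H(c) = (c - 5)*(c - ⅖) = (-5 + c)*(-⅖ + c))
u(o) = -9 + 2*o*(2 + o) (u(o) = (o + 2)*(o + o) - 9 = (2 + o)*(2*o) - 9 = 2*o*(2 + o) - 9 = -9 + 2*o*(2 + o))
(-331 + u(H(3)))*(-421 - 43) = (-331 + (-9 + 2*(2 + 3² - 27/5*3)² + 4*(2 + 3² - 27/5*3)))*(-421 - 43) = (-331 + (-9 + 2*(2 + 9 - 81/5)² + 4*(2 + 9 - 81/5)))*(-464) = (-331 + (-9 + 2*(-26/5)² + 4*(-26/5)))*(-464) = (-331 + (-9 + 2*(676/25) - 104/5))*(-464) = (-331 + (-9 + 1352/25 - 104/5))*(-464) = (-331 + 607/25)*(-464) = -7668/25*(-464) = 3557952/25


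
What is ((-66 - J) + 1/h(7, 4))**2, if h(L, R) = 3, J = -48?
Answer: 2809/9 ≈ 312.11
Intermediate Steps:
((-66 - J) + 1/h(7, 4))**2 = ((-66 - 1*(-48)) + 1/3)**2 = ((-66 + 48) + 1/3)**2 = (-18 + 1/3)**2 = (-53/3)**2 = 2809/9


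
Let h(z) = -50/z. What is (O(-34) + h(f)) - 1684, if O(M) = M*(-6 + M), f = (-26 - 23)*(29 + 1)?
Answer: -47623/147 ≈ -323.97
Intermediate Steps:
f = -1470 (f = -49*30 = -1470)
(O(-34) + h(f)) - 1684 = (-34*(-6 - 34) - 50/(-1470)) - 1684 = (-34*(-40) - 50*(-1/1470)) - 1684 = (1360 + 5/147) - 1684 = 199925/147 - 1684 = -47623/147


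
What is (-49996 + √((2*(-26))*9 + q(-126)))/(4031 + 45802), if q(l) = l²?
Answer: -49996/49833 + 4*√107/16611 ≈ -1.0008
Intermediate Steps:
(-49996 + √((2*(-26))*9 + q(-126)))/(4031 + 45802) = (-49996 + √((2*(-26))*9 + (-126)²))/(4031 + 45802) = (-49996 + √(-52*9 + 15876))/49833 = (-49996 + √(-468 + 15876))*(1/49833) = (-49996 + √15408)*(1/49833) = (-49996 + 12*√107)*(1/49833) = -49996/49833 + 4*√107/16611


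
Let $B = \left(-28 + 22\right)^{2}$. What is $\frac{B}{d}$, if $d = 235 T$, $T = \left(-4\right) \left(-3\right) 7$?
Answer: $\frac{3}{1645} \approx 0.0018237$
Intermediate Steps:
$T = 84$ ($T = 12 \cdot 7 = 84$)
$d = 19740$ ($d = 235 \cdot 84 = 19740$)
$B = 36$ ($B = \left(-6\right)^{2} = 36$)
$\frac{B}{d} = \frac{36}{19740} = 36 \cdot \frac{1}{19740} = \frac{3}{1645}$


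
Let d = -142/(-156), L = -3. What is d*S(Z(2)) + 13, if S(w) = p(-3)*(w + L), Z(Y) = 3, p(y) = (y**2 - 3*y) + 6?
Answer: 13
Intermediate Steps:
p(y) = 6 + y**2 - 3*y
d = 71/78 (d = -142*(-1/156) = 71/78 ≈ 0.91026)
S(w) = -72 + 24*w (S(w) = (6 + (-3)**2 - 3*(-3))*(w - 3) = (6 + 9 + 9)*(-3 + w) = 24*(-3 + w) = -72 + 24*w)
d*S(Z(2)) + 13 = 71*(-72 + 24*3)/78 + 13 = 71*(-72 + 72)/78 + 13 = (71/78)*0 + 13 = 0 + 13 = 13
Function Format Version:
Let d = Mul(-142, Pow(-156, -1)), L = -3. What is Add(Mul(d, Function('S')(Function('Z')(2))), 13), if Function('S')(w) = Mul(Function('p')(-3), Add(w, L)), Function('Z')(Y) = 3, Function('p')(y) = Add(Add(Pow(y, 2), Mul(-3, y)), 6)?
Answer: 13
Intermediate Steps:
Function('p')(y) = Add(6, Pow(y, 2), Mul(-3, y))
d = Rational(71, 78) (d = Mul(-142, Rational(-1, 156)) = Rational(71, 78) ≈ 0.91026)
Function('S')(w) = Add(-72, Mul(24, w)) (Function('S')(w) = Mul(Add(6, Pow(-3, 2), Mul(-3, -3)), Add(w, -3)) = Mul(Add(6, 9, 9), Add(-3, w)) = Mul(24, Add(-3, w)) = Add(-72, Mul(24, w)))
Add(Mul(d, Function('S')(Function('Z')(2))), 13) = Add(Mul(Rational(71, 78), Add(-72, Mul(24, 3))), 13) = Add(Mul(Rational(71, 78), Add(-72, 72)), 13) = Add(Mul(Rational(71, 78), 0), 13) = Add(0, 13) = 13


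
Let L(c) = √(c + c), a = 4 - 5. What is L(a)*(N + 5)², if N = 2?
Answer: 49*I*√2 ≈ 69.297*I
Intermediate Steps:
a = -1
L(c) = √2*√c (L(c) = √(2*c) = √2*√c)
L(a)*(N + 5)² = (√2*√(-1))*(2 + 5)² = (√2*I)*7² = (I*√2)*49 = 49*I*√2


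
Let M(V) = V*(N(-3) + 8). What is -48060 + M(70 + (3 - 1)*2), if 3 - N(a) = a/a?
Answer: -47320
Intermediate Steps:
N(a) = 2 (N(a) = 3 - a/a = 3 - 1*1 = 3 - 1 = 2)
M(V) = 10*V (M(V) = V*(2 + 8) = V*10 = 10*V)
-48060 + M(70 + (3 - 1)*2) = -48060 + 10*(70 + (3 - 1)*2) = -48060 + 10*(70 + 2*2) = -48060 + 10*(70 + 4) = -48060 + 10*74 = -48060 + 740 = -47320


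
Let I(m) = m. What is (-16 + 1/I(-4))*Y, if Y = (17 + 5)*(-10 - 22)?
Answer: 11440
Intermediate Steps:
Y = -704 (Y = 22*(-32) = -704)
(-16 + 1/I(-4))*Y = (-16 + 1/(-4))*(-704) = (-16 - 1/4)*(-704) = -65/4*(-704) = 11440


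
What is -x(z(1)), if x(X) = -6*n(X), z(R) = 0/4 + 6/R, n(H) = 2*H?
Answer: 72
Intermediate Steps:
z(R) = 6/R (z(R) = 0*(¼) + 6/R = 0 + 6/R = 6/R)
x(X) = -12*X
-x(z(1)) = -(-12)*6/1 = -(-12)*6*1 = -(-12)*6 = -1*(-72) = 72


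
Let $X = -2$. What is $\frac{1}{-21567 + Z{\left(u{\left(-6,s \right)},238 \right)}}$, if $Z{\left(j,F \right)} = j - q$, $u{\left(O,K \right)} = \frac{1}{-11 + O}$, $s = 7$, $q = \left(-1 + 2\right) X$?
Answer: $- \frac{17}{366606} \approx -4.6371 \cdot 10^{-5}$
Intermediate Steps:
$q = -2$ ($q = \left(-1 + 2\right) \left(-2\right) = 1 \left(-2\right) = -2$)
$Z{\left(j,F \right)} = 2 + j$ ($Z{\left(j,F \right)} = j - -2 = j + 2 = 2 + j$)
$\frac{1}{-21567 + Z{\left(u{\left(-6,s \right)},238 \right)}} = \frac{1}{-21567 + \left(2 + \frac{1}{-11 - 6}\right)} = \frac{1}{-21567 + \left(2 + \frac{1}{-17}\right)} = \frac{1}{-21567 + \left(2 - \frac{1}{17}\right)} = \frac{1}{-21567 + \frac{33}{17}} = \frac{1}{- \frac{366606}{17}} = - \frac{17}{366606}$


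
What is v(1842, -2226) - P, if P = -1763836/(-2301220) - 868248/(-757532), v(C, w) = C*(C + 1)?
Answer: 369874044970490683/108952986815 ≈ 3.3948e+6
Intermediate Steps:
v(C, w) = C*(1 + C)
P = 208386992207/108952986815 (P = -1763836*(-1/2301220) - 868248*(-1/757532) = 440959/575305 + 217062/189383 = 208386992207/108952986815 ≈ 1.9126)
v(1842, -2226) - P = 1842*(1 + 1842) - 1*208386992207/108952986815 = 1842*1843 - 208386992207/108952986815 = 3394806 - 208386992207/108952986815 = 369874044970490683/108952986815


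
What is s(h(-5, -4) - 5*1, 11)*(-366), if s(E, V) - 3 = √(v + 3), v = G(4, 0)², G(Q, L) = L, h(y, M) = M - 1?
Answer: -1098 - 366*√3 ≈ -1731.9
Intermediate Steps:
h(y, M) = -1 + M
v = 0 (v = 0² = 0)
s(E, V) = 3 + √3 (s(E, V) = 3 + √(0 + 3) = 3 + √3)
s(h(-5, -4) - 5*1, 11)*(-366) = (3 + √3)*(-366) = -1098 - 366*√3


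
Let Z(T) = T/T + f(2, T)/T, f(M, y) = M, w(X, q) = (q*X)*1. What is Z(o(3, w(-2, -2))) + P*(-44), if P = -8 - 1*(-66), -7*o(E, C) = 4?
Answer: -5109/2 ≈ -2554.5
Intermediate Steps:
w(X, q) = X*q (w(X, q) = (X*q)*1 = X*q)
o(E, C) = -4/7 (o(E, C) = -⅐*4 = -4/7)
Z(T) = 1 + 2/T (Z(T) = T/T + 2/T = 1 + 2/T)
P = 58 (P = -8 + 66 = 58)
Z(o(3, w(-2, -2))) + P*(-44) = (2 - 4/7)/(-4/7) + 58*(-44) = -7/4*10/7 - 2552 = -5/2 - 2552 = -5109/2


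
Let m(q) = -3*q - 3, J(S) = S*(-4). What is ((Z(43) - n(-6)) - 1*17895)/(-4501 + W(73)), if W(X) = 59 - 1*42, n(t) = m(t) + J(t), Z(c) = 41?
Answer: 17893/4484 ≈ 3.9904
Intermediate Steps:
J(S) = -4*S
m(q) = -3 - 3*q
n(t) = -3 - 7*t (n(t) = (-3 - 3*t) - 4*t = -3 - 7*t)
W(X) = 17 (W(X) = 59 - 42 = 17)
((Z(43) - n(-6)) - 1*17895)/(-4501 + W(73)) = ((41 - (-3 - 7*(-6))) - 1*17895)/(-4501 + 17) = ((41 - (-3 + 42)) - 17895)/(-4484) = ((41 - 1*39) - 17895)*(-1/4484) = ((41 - 39) - 17895)*(-1/4484) = (2 - 17895)*(-1/4484) = -17893*(-1/4484) = 17893/4484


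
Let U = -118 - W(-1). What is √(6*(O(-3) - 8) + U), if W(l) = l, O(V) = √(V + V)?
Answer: √(-165 + 6*I*√6) ≈ 0.57151 + 12.858*I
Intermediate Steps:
O(V) = √2*√V (O(V) = √(2*V) = √2*√V)
U = -117 (U = -118 - 1*(-1) = -118 + 1 = -117)
√(6*(O(-3) - 8) + U) = √(6*(√2*√(-3) - 8) - 117) = √(6*(√2*(I*√3) - 8) - 117) = √(6*(I*√6 - 8) - 117) = √(6*(-8 + I*√6) - 117) = √((-48 + 6*I*√6) - 117) = √(-165 + 6*I*√6)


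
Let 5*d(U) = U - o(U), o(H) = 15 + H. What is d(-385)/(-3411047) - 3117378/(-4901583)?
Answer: 3544512526505/5573176662467 ≈ 0.63599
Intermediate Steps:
d(U) = -3 (d(U) = (U - (15 + U))/5 = (U + (-15 - U))/5 = (⅕)*(-15) = -3)
d(-385)/(-3411047) - 3117378/(-4901583) = -3/(-3411047) - 3117378/(-4901583) = -3*(-1/3411047) - 3117378*(-1/4901583) = 3/3411047 + 1039126/1633861 = 3544512526505/5573176662467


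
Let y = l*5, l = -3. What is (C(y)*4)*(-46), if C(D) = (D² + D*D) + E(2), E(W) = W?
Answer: -83168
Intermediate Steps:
y = -15 (y = -3*5 = -15)
C(D) = 2 + 2*D² (C(D) = (D² + D*D) + 2 = (D² + D²) + 2 = 2*D² + 2 = 2 + 2*D²)
(C(y)*4)*(-46) = ((2 + 2*(-15)²)*4)*(-46) = ((2 + 2*225)*4)*(-46) = ((2 + 450)*4)*(-46) = (452*4)*(-46) = 1808*(-46) = -83168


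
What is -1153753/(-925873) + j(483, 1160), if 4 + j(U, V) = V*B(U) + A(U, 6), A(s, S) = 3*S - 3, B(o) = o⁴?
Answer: 58451805670810704636/925873 ≈ 6.3132e+13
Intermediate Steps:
A(s, S) = -3 + 3*S
j(U, V) = 11 + V*U⁴ (j(U, V) = -4 + (V*U⁴ + (-3 + 3*6)) = -4 + (V*U⁴ + (-3 + 18)) = -4 + (V*U⁴ + 15) = -4 + (15 + V*U⁴) = 11 + V*U⁴)
-1153753/(-925873) + j(483, 1160) = -1153753/(-925873) + (11 + 1160*483⁴) = -1153753*(-1/925873) + (11 + 1160*54423757521) = 1153753/925873 + (11 + 63131558724360) = 1153753/925873 + 63131558724371 = 58451805670810704636/925873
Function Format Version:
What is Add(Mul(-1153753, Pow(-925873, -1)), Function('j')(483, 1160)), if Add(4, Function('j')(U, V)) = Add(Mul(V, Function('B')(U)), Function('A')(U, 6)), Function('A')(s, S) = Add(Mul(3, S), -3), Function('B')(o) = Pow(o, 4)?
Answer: Rational(58451805670810704636, 925873) ≈ 6.3132e+13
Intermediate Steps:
Function('A')(s, S) = Add(-3, Mul(3, S))
Function('j')(U, V) = Add(11, Mul(V, Pow(U, 4))) (Function('j')(U, V) = Add(-4, Add(Mul(V, Pow(U, 4)), Add(-3, Mul(3, 6)))) = Add(-4, Add(Mul(V, Pow(U, 4)), Add(-3, 18))) = Add(-4, Add(Mul(V, Pow(U, 4)), 15)) = Add(-4, Add(15, Mul(V, Pow(U, 4)))) = Add(11, Mul(V, Pow(U, 4))))
Add(Mul(-1153753, Pow(-925873, -1)), Function('j')(483, 1160)) = Add(Mul(-1153753, Pow(-925873, -1)), Add(11, Mul(1160, Pow(483, 4)))) = Add(Mul(-1153753, Rational(-1, 925873)), Add(11, Mul(1160, 54423757521))) = Add(Rational(1153753, 925873), Add(11, 63131558724360)) = Add(Rational(1153753, 925873), 63131558724371) = Rational(58451805670810704636, 925873)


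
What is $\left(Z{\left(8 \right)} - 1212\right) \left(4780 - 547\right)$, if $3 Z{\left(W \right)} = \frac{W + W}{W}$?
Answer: $-5127574$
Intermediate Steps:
$Z{\left(W \right)} = \frac{2}{3}$ ($Z{\left(W \right)} = \frac{\left(W + W\right) \frac{1}{W}}{3} = \frac{2 W \frac{1}{W}}{3} = \frac{1}{3} \cdot 2 = \frac{2}{3}$)
$\left(Z{\left(8 \right)} - 1212\right) \left(4780 - 547\right) = \left(\frac{2}{3} - 1212\right) \left(4780 - 547\right) = \left(- \frac{3634}{3}\right) 4233 = -5127574$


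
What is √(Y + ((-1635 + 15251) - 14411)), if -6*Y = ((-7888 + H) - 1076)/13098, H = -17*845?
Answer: I*√136337367973/13098 ≈ 28.19*I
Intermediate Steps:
H = -14365
Y = 23329/78588 (Y = -((-7888 - 14365) - 1076)/(6*13098) = -(-22253 - 1076)/(6*13098) = -(-23329)/(6*13098) = -⅙*(-23329/13098) = 23329/78588 ≈ 0.29685)
√(Y + ((-1635 + 15251) - 14411)) = √(23329/78588 + ((-1635 + 15251) - 14411)) = √(23329/78588 + (13616 - 14411)) = √(23329/78588 - 795) = √(-62454131/78588) = I*√136337367973/13098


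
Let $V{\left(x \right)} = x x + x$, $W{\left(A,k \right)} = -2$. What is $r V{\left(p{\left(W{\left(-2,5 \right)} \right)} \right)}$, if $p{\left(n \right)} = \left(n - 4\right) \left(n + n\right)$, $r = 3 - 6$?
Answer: $-1800$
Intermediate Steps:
$r = -3$ ($r = 3 - 6 = -3$)
$p{\left(n \right)} = 2 n \left(-4 + n\right)$ ($p{\left(n \right)} = \left(-4 + n\right) 2 n = 2 n \left(-4 + n\right)$)
$V{\left(x \right)} = x + x^{2}$ ($V{\left(x \right)} = x^{2} + x = x + x^{2}$)
$r V{\left(p{\left(W{\left(-2,5 \right)} \right)} \right)} = - 3 \cdot 2 \left(-2\right) \left(-4 - 2\right) \left(1 + 2 \left(-2\right) \left(-4 - 2\right)\right) = - 3 \cdot 2 \left(-2\right) \left(-6\right) \left(1 + 2 \left(-2\right) \left(-6\right)\right) = - 3 \cdot 24 \left(1 + 24\right) = - 3 \cdot 24 \cdot 25 = \left(-3\right) 600 = -1800$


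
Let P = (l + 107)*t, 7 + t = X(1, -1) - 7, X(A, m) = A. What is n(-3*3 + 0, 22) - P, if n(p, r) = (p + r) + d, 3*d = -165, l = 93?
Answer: 2558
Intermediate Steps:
d = -55 (d = (⅓)*(-165) = -55)
t = -13 (t = -7 + (1 - 7) = -7 - 6 = -13)
n(p, r) = -55 + p + r (n(p, r) = (p + r) - 55 = -55 + p + r)
P = -2600 (P = (93 + 107)*(-13) = 200*(-13) = -2600)
n(-3*3 + 0, 22) - P = (-55 + (-3*3 + 0) + 22) - 1*(-2600) = (-55 + (-9 + 0) + 22) + 2600 = (-55 - 9 + 22) + 2600 = -42 + 2600 = 2558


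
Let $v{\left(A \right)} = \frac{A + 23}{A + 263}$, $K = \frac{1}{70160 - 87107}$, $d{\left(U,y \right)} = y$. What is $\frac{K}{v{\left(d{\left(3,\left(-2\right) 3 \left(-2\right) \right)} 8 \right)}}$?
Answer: $- \frac{359}{2016693} \approx -0.00017801$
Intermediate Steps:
$K = - \frac{1}{16947}$ ($K = \frac{1}{-16947} = - \frac{1}{16947} \approx -5.9007 \cdot 10^{-5}$)
$v{\left(A \right)} = \frac{23 + A}{263 + A}$
$\frac{K}{v{\left(d{\left(3,\left(-2\right) 3 \left(-2\right) \right)} 8 \right)}} = - \frac{1}{16947 \frac{23 + \left(-2\right) 3 \left(-2\right) 8}{263 + \left(-2\right) 3 \left(-2\right) 8}} = - \frac{1}{16947 \frac{23 + \left(-6\right) \left(-2\right) 8}{263 + \left(-6\right) \left(-2\right) 8}} = - \frac{1}{16947 \frac{23 + 12 \cdot 8}{263 + 12 \cdot 8}} = - \frac{1}{16947 \frac{23 + 96}{263 + 96}} = - \frac{1}{16947 \cdot \frac{1}{359} \cdot 119} = - \frac{1}{16947 \cdot \frac{119}{359}} = \left(- \frac{1}{16947}\right) \frac{359}{119} = - \frac{359}{2016693}$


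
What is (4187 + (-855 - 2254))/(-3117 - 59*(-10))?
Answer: -154/361 ≈ -0.42659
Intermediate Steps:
(4187 + (-855 - 2254))/(-3117 - 59*(-10)) = (4187 - 3109)/(-3117 + 590) = 1078/(-2527) = 1078*(-1/2527) = -154/361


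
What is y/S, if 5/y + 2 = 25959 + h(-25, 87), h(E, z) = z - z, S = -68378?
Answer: -5/1774887746 ≈ -2.8171e-9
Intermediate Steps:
h(E, z) = 0
y = 5/25957 (y = 5/(-2 + (25959 + 0)) = 5/(-2 + 25959) = 5/25957 ≈ 0.00019263)
y/S = (5/25957)/(-68378) = (5/25957)*(-1/68378) = -5/1774887746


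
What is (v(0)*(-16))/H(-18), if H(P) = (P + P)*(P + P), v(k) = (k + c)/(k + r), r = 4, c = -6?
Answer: 1/54 ≈ 0.018519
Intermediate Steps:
v(k) = (-6 + k)/(4 + k) (v(k) = (k - 6)/(k + 4) = (-6 + k)/(4 + k))
H(P) = 4*P² (H(P) = (2*P)*(2*P) = 4*P²)
(v(0)*(-16))/H(-18) = (((-6 + 0)/(4 + 0))*(-16))/((4*(-18)²)) = ((-6/4)*(-16))/((4*324)) = (((¼)*(-6))*(-16))/1296 = -3/2*(-16)*(1/1296) = 24*(1/1296) = 1/54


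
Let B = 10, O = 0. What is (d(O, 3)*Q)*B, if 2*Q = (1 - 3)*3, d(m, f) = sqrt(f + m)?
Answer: -30*sqrt(3) ≈ -51.962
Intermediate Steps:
Q = -3 (Q = ((1 - 3)*3)/2 = (-2*3)/2 = (1/2)*(-6) = -3)
(d(O, 3)*Q)*B = (sqrt(3 + 0)*(-3))*10 = (sqrt(3)*(-3))*10 = -3*sqrt(3)*10 = -30*sqrt(3)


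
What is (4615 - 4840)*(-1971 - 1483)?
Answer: 777150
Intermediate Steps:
(4615 - 4840)*(-1971 - 1483) = -225*(-3454) = 777150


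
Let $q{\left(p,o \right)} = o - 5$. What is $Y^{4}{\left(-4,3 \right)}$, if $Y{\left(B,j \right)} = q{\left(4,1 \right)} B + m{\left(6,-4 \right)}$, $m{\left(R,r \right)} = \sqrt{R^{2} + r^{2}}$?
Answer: $148112 + 39424 \sqrt{13} \approx 2.9026 \cdot 10^{5}$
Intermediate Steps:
$q{\left(p,o \right)} = -5 + o$
$Y{\left(B,j \right)} = - 4 B + 2 \sqrt{13}$ ($Y{\left(B,j \right)} = \left(-5 + 1\right) B + \sqrt{6^{2} + \left(-4\right)^{2}} = - 4 B + \sqrt{36 + 16} = - 4 B + \sqrt{52} = - 4 B + 2 \sqrt{13}$)
$Y^{4}{\left(-4,3 \right)} = \left(\left(-4\right) \left(-4\right) + 2 \sqrt{13}\right)^{4} = \left(16 + 2 \sqrt{13}\right)^{4}$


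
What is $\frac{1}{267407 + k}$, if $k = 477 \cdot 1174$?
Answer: $\frac{1}{827405} \approx 1.2086 \cdot 10^{-6}$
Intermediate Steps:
$k = 559998$
$\frac{1}{267407 + k} = \frac{1}{267407 + 559998} = \frac{1}{827405}$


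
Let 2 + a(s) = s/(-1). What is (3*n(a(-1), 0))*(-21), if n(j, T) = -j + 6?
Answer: -441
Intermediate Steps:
a(s) = -2 - s (a(s) = -2 + s/(-1) = -2 + s*(-1) = -2 - s)
n(j, T) = 6 - j
(3*n(a(-1), 0))*(-21) = (3*(6 - (-2 - 1*(-1))))*(-21) = (3*(6 - (-2 + 1)))*(-21) = (3*(6 - 1*(-1)))*(-21) = (3*(6 + 1))*(-21) = (3*7)*(-21) = 21*(-21) = -441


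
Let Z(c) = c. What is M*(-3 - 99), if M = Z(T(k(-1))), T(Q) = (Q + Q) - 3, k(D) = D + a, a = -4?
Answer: 1326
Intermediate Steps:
k(D) = -4 + D (k(D) = D - 4 = -4 + D)
T(Q) = -3 + 2*Q (T(Q) = 2*Q - 3 = -3 + 2*Q)
M = -13 (M = -3 + 2*(-4 - 1) = -3 + 2*(-5) = -3 - 10 = -13)
M*(-3 - 99) = -13*(-3 - 99) = -13*(-102) = 1326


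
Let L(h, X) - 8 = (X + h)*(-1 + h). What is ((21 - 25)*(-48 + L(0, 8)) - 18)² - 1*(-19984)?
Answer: 50260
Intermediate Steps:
L(h, X) = 8 + (-1 + h)*(X + h) (L(h, X) = 8 + (X + h)*(-1 + h) = 8 + (-1 + h)*(X + h))
((21 - 25)*(-48 + L(0, 8)) - 18)² - 1*(-19984) = ((21 - 25)*(-48 + (8 + 0² - 1*8 - 1*0 + 8*0)) - 18)² - 1*(-19984) = (-4*(-48 + (8 + 0 - 8 + 0 + 0)) - 18)² + 19984 = (-4*(-48 + 0) - 18)² + 19984 = (-4*(-48) - 18)² + 19984 = (192 - 18)² + 19984 = 174² + 19984 = 30276 + 19984 = 50260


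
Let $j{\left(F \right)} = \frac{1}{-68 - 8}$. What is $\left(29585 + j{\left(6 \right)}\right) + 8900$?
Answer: $\frac{2924859}{76} \approx 38485.0$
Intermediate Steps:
$j{\left(F \right)} = - \frac{1}{76}$ ($j{\left(F \right)} = \frac{1}{-76} = - \frac{1}{76}$)
$\left(29585 + j{\left(6 \right)}\right) + 8900 = \left(29585 - \frac{1}{76}\right) + 8900 = \frac{2248459}{76} + 8900 = \frac{2924859}{76}$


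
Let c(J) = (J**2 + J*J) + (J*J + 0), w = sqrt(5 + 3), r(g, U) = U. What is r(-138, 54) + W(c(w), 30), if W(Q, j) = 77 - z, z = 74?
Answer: 57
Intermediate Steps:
w = 2*sqrt(2) (w = sqrt(8) = 2*sqrt(2) ≈ 2.8284)
c(J) = 3*J**2 (c(J) = (J**2 + J**2) + (J**2 + 0) = 2*J**2 + J**2 = 3*J**2)
W(Q, j) = 3 (W(Q, j) = 77 - 1*74 = 77 - 74 = 3)
r(-138, 54) + W(c(w), 30) = 54 + 3 = 57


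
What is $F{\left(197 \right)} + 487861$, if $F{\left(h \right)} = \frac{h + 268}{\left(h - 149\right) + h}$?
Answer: $\frac{23905282}{49} \approx 4.8786 \cdot 10^{5}$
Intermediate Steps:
$F{\left(h \right)} = \frac{268 + h}{-149 + 2 h}$ ($F{\left(h \right)} = \frac{268 + h}{\left(-149 + h\right) + h} = \frac{268 + h}{-149 + 2 h}$)
$F{\left(197 \right)} + 487861 = \frac{268 + 197}{-149 + 2 \cdot 197} + 487861 = \frac{1}{-149 + 394} \cdot 465 + 487861 = \frac{1}{245} \cdot 465 + 487861 = \frac{93}{49} + 487861 = \frac{23905282}{49}$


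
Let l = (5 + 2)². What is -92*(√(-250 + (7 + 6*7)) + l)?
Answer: -4508 - 92*I*√201 ≈ -4508.0 - 1304.3*I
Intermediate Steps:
l = 49 (l = 7² = 49)
-92*(√(-250 + (7 + 6*7)) + l) = -92*(√(-250 + (7 + 6*7)) + 49) = -92*(√(-250 + (7 + 42)) + 49) = -92*(√(-250 + 49) + 49) = -92*(√(-201) + 49) = -92*(I*√201 + 49) = -92*(49 + I*√201) = -4508 - 92*I*√201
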